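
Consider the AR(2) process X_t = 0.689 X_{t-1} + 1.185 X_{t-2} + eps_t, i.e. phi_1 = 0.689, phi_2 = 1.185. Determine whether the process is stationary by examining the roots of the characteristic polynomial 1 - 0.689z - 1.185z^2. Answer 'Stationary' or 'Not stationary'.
\text{Not stationary}

The AR(p) characteristic polynomial is P(z) = 1 - 0.689z - 1.185z^2.
Stationarity requires all roots to lie outside the unit circle, i.e. |z| > 1 for every root.
Set 1 + (-0.689) z + (-1.185) z^2 = 0, i.e. a z^2 + b z + c = 0 with a = -1.185, b = -0.689, c = 1.
Discriminant D = b^2 - 4ac = (-0.689)^2 - 4*(-1.185)*1 = 0.474721 - (-4.74) = 5.214721.
D >= 0, so the roots are real: z = (-b +/- sqrt(D)) / (2a) = (0.689 +/- 2.283576) / (-2.37).
  z_1 = (0.689 + 2.283576) / (-2.37) = -1.2543,   |z_1| = 1.2543.
  z_2 = (0.689 - 2.283576) / (-2.37) = 0.6728,   |z_2| = 0.6728.
Moduli of all roots: 1.2543, 0.6728.
All moduli strictly greater than 1? No.
Verdict: Not stationary.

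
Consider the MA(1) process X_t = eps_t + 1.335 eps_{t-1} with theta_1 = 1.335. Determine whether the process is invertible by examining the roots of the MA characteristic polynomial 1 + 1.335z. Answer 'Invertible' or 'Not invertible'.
\text{Not invertible}

The MA(q) characteristic polynomial is P(z) = 1 + 1.335z.
Invertibility requires all roots to lie outside the unit circle, i.e. |z| > 1 for every root.
This is linear in z: 1 + (1.335) z = 0  =>  z = -1/(1.335) = -0.749064,  |z| = 0.749064.
Moduli of all roots: 0.7491.
All moduli strictly greater than 1? No.
Verdict: Not invertible.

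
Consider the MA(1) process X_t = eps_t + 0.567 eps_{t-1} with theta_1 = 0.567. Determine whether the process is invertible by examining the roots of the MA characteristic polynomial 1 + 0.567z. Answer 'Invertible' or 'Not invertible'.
\text{Invertible}

The MA(q) characteristic polynomial is P(z) = 1 + 0.567z.
Invertibility requires all roots to lie outside the unit circle, i.e. |z| > 1 for every root.
This is linear in z: 1 + (0.567) z = 0  =>  z = -1/(0.567) = -1.763668,  |z| = 1.763668.
Moduli of all roots: 1.7637.
All moduli strictly greater than 1? Yes.
Verdict: Invertible.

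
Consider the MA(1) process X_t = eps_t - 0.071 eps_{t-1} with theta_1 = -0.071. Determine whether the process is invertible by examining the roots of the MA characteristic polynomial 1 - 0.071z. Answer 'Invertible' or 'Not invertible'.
\text{Invertible}

The MA(q) characteristic polynomial is P(z) = 1 - 0.071z.
Invertibility requires all roots to lie outside the unit circle, i.e. |z| > 1 for every root.
This is linear in z: 1 + (-0.071) z = 0  =>  z = -1/(-0.071) = 14.084507,  |z| = 14.084507.
Moduli of all roots: 14.0845.
All moduli strictly greater than 1? Yes.
Verdict: Invertible.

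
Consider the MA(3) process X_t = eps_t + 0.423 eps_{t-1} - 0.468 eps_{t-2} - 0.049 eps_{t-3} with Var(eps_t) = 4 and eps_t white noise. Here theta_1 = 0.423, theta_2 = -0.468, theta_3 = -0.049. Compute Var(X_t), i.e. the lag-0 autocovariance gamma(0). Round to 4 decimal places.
\gamma(0) = 5.6014

For an MA(q) process X_t = eps_t + sum_i theta_i eps_{t-i} with
Var(eps_t) = sigma^2, the variance is
  gamma(0) = sigma^2 * (1 + sum_i theta_i^2).
  sum_i theta_i^2 = (0.423)^2 + (-0.468)^2 + (-0.049)^2 = 0.178929 + 0.219024 + 0.002401 = 0.400354.
  gamma(0) = 4 * (1 + 0.400354) = 4 * 1.400354 = 5.601416, which rounds to 5.6014.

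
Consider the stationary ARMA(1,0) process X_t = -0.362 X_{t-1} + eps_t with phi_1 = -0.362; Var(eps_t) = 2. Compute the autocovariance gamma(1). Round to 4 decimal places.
\gamma(1) = -0.8332

Multiply the model equation by X_{t-k} and take expectations. With theta_0 = psi_0 = 1 and psi_j the MA(infinity) weights, this gives
  gamma(k) - sum_i phi_i gamma(k-i) = c_k,
  c_k = sigma^2 * sum_{j=k..q} theta_j psi_{j-k}   (c_k = 0 for k > q),
using gamma(-m) = gamma(m).
Pure AR (q = 0): c_0 = sigma^2 = 2, c_k = 0 for k >= 1.
Equations for k = 0 and k = 1 (AR order 1):
  gamma(0) = phi_1 gamma(1) + c_0
  gamma(1) = phi_1 gamma(0) + c_1
Substituting the second into the first: gamma(0) (1 - phi_1^2) = c_0 + phi_1 c_1, so
  gamma(0) = c_0 / (1 - phi_1^2) = 2 / (1 - (-0.362)^2) = 2 / 0.868956 = 2.301613.
  gamma(1) = phi_1 gamma(0) = (-0.362)(2.301613) = -0.833184.
Therefore gamma(1) = -0.8332 (to 4 decimal places).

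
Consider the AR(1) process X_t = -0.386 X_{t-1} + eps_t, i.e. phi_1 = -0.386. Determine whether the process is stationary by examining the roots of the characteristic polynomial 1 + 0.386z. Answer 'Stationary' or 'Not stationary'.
\text{Stationary}

The AR(p) characteristic polynomial is P(z) = 1 + 0.386z.
Stationarity requires all roots to lie outside the unit circle, i.e. |z| > 1 for every root.
This is linear in z: 1 + (0.386) z = 0  =>  z = -1/(0.386) = -2.590674,  |z| = 2.590674.
Moduli of all roots: 2.5907.
All moduli strictly greater than 1? Yes.
Verdict: Stationary.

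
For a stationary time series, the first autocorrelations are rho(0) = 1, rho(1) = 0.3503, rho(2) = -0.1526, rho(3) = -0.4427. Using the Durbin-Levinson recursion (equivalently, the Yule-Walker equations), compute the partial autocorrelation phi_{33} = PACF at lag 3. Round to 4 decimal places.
\phi_{33} = -0.3320

The PACF at lag k is phi_{kk}, the last component of the solution
to the Yule-Walker system G_k phi = r_k where
  (G_k)_{ij} = rho(|i - j|), (r_k)_i = rho(i), i,j = 1..k.
Equivalently, Durbin-Levinson gives phi_{kk} iteratively:
  phi_{11} = rho(1)
  phi_{kk} = [rho(k) - sum_{j=1..k-1} phi_{k-1,j} rho(k-j)]
            / [1 - sum_{j=1..k-1} phi_{k-1,j} rho(j)],
  phi_{k,j} = phi_{k-1,j} - phi_{kk} phi_{k-1,k-j},  j = 1..k-1.
Step k = 1:
  phi_11 = rho(1) = 0.3503.
Step k = 2:
  phi_22 = [rho(2) - phi_11 rho(1)] / [1 - phi_11 rho(1)] = [-0.1526 - (0.3503)(0.3503)] / [1 - (0.3503)(0.3503)]
         = -0.27531009 / 0.87728991 = -0.313819.
  Update: phi_21 = phi_11 - phi_22 phi_11 = 0.3503 - (-0.313819)(0.3503) = 0.460231.
Step k = 3:
  phi_33 = [rho(3) - phi_21 rho(2) - phi_22 rho(1)] / [1 - phi_21 rho(1) - phi_22 rho(2)]
    numerator   = -0.4427 - (0.460231)(-0.1526) - (-0.313819)(0.3503) = -0.26253805
    denominator = 1 - (0.460231)(0.3503) - (-0.313819)(-0.1526) = 0.79089242
  phi_33 = -0.26253805 / 0.79089242 = -0.332.
Therefore phi_{33} = -0.3320.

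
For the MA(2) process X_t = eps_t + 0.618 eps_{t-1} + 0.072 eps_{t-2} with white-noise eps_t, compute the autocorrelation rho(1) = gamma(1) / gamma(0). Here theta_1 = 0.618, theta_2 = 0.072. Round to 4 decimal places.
\rho(1) = 0.4776

For an MA(q) process with theta_0 = 1, the autocovariance is
  gamma(k) = sigma^2 * sum_{i=0..q-k} theta_i * theta_{i+k},
and rho(k) = gamma(k) / gamma(0). Sigma^2 cancels.
  numerator   = (1)*(0.618) + (0.618)*(0.072) = 0.662496.
  denominator = (1)^2 + (0.618)^2 + (0.072)^2 = 1.387108.
  rho(1) = 0.662496 / 1.387108 = 0.4776.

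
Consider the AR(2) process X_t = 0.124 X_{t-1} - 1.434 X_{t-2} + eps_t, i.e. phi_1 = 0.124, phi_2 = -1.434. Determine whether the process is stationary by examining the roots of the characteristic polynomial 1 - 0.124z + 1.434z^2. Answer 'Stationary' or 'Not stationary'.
\text{Not stationary}

The AR(p) characteristic polynomial is P(z) = 1 - 0.124z + 1.434z^2.
Stationarity requires all roots to lie outside the unit circle, i.e. |z| > 1 for every root.
Set 1 + (-0.124) z + (1.434) z^2 = 0, i.e. a z^2 + b z + c = 0 with a = 1.434, b = -0.124, c = 1.
Discriminant D = b^2 - 4ac = (-0.124)^2 - 4*(1.434)*1 = 0.015376 - (5.736) = -5.720624.
D < 0, so the roots are the complex-conjugate pair z = (-b +/- i sqrt(-D)) / (2a) = 0.0432 +/- 0.834i.
For a conjugate pair |z|^2 = z * conj(z) = (product of roots) = c/a = 1/(1.434) = 0.69735, so |z| = sqrt(0.69735) = 0.8351 for both roots.
Moduli of all roots: 0.8351, 0.8351.
All moduli strictly greater than 1? No.
Verdict: Not stationary.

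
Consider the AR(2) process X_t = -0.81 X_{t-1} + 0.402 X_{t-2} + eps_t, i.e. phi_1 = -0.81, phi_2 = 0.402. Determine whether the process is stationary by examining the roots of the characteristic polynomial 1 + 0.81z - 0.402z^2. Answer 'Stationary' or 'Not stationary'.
\text{Not stationary}

The AR(p) characteristic polynomial is P(z) = 1 + 0.81z - 0.402z^2.
Stationarity requires all roots to lie outside the unit circle, i.e. |z| > 1 for every root.
Set 1 + (0.81) z + (-0.402) z^2 = 0, i.e. a z^2 + b z + c = 0 with a = -0.402, b = 0.81, c = 1.
Discriminant D = b^2 - 4ac = (0.81)^2 - 4*(-0.402)*1 = 0.6561 - (-1.608) = 2.2641.
D >= 0, so the roots are real: z = (-b +/- sqrt(D)) / (2a) = (-0.81 +/- 1.504693) / (-0.804).
  z_1 = (-0.81 + 1.504693) / (-0.804) = -0.864,   |z_1| = 0.864.
  z_2 = (-0.81 - 1.504693) / (-0.804) = 2.879,   |z_2| = 2.879.
Moduli of all roots: 0.8640, 2.8790.
All moduli strictly greater than 1? No.
Verdict: Not stationary.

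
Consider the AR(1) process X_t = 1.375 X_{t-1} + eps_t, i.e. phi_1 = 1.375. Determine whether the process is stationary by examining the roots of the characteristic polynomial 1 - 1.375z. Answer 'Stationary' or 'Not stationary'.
\text{Not stationary}

The AR(p) characteristic polynomial is P(z) = 1 - 1.375z.
Stationarity requires all roots to lie outside the unit circle, i.e. |z| > 1 for every root.
This is linear in z: 1 + (-1.375) z = 0  =>  z = -1/(-1.375) = 0.727273,  |z| = 0.727273.
Moduli of all roots: 0.7273.
All moduli strictly greater than 1? No.
Verdict: Not stationary.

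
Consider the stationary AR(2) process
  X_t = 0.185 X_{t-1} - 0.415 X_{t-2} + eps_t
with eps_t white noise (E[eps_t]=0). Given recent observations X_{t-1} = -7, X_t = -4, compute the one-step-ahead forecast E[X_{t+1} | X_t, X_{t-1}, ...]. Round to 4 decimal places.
E[X_{t+1} \mid \mathcal F_t] = 2.1650

For an AR(p) model X_t = c + sum_i phi_i X_{t-i} + eps_t, the
one-step-ahead conditional mean is
  E[X_{t+1} | X_t, ...] = c + sum_i phi_i X_{t+1-i}.
Substitute known values:
  E[X_{t+1} | ...] = (0.185) * (-4) + (-0.415) * (-7)
                   = 2.1650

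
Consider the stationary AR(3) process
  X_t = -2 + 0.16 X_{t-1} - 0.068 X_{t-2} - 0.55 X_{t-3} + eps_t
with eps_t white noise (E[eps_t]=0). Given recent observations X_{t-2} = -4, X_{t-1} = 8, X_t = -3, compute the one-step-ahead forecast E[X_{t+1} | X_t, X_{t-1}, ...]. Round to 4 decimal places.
E[X_{t+1} \mid \mathcal F_t] = -0.8240

For an AR(p) model X_t = c + sum_i phi_i X_{t-i} + eps_t, the
one-step-ahead conditional mean is
  E[X_{t+1} | X_t, ...] = c + sum_i phi_i X_{t+1-i}.
Substitute known values:
  E[X_{t+1} | ...] = -2 + (0.16) * (-3) + (-0.068) * (8) + (-0.55) * (-4)
                   = -0.8240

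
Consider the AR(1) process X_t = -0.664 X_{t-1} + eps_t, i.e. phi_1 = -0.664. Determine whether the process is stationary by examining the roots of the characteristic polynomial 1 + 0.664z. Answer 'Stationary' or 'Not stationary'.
\text{Stationary}

The AR(p) characteristic polynomial is P(z) = 1 + 0.664z.
Stationarity requires all roots to lie outside the unit circle, i.e. |z| > 1 for every root.
This is linear in z: 1 + (0.664) z = 0  =>  z = -1/(0.664) = -1.506024,  |z| = 1.506024.
Moduli of all roots: 1.5060.
All moduli strictly greater than 1? Yes.
Verdict: Stationary.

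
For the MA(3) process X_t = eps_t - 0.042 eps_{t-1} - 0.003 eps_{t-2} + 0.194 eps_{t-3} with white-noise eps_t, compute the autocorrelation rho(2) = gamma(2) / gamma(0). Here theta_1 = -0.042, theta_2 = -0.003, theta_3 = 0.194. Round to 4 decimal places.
\rho(2) = -0.0107

For an MA(q) process with theta_0 = 1, the autocovariance is
  gamma(k) = sigma^2 * sum_{i=0..q-k} theta_i * theta_{i+k},
and rho(k) = gamma(k) / gamma(0). Sigma^2 cancels.
  numerator   = (1)*(-0.003) + (-0.042)*(0.194) = -0.011148.
  denominator = (1)^2 + (-0.042)^2 + (-0.003)^2 + (0.194)^2 = 1.039409.
  rho(2) = -0.011148 / 1.039409 = -0.0107.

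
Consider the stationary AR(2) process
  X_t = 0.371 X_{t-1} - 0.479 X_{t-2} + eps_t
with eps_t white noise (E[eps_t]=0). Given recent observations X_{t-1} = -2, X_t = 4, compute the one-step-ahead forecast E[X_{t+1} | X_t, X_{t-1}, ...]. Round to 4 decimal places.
E[X_{t+1} \mid \mathcal F_t] = 2.4420

For an AR(p) model X_t = c + sum_i phi_i X_{t-i} + eps_t, the
one-step-ahead conditional mean is
  E[X_{t+1} | X_t, ...] = c + sum_i phi_i X_{t+1-i}.
Substitute known values:
  E[X_{t+1} | ...] = (0.371) * (4) + (-0.479) * (-2)
                   = 2.4420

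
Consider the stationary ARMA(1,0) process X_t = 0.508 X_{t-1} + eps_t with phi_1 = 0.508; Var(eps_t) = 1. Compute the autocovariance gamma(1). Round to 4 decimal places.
\gamma(1) = 0.6847

Multiply the model equation by X_{t-k} and take expectations. With theta_0 = psi_0 = 1 and psi_j the MA(infinity) weights, this gives
  gamma(k) - sum_i phi_i gamma(k-i) = c_k,
  c_k = sigma^2 * sum_{j=k..q} theta_j psi_{j-k}   (c_k = 0 for k > q),
using gamma(-m) = gamma(m).
Pure AR (q = 0): c_0 = sigma^2 = 1, c_k = 0 for k >= 1.
Equations for k = 0 and k = 1 (AR order 1):
  gamma(0) = phi_1 gamma(1) + c_0
  gamma(1) = phi_1 gamma(0) + c_1
Substituting the second into the first: gamma(0) (1 - phi_1^2) = c_0 + phi_1 c_1, so
  gamma(0) = c_0 / (1 - phi_1^2) = 1 / (1 - (0.508)^2) = 1 / 0.741936 = 1.347825.
  gamma(1) = phi_1 gamma(0) = (0.508)(1.347825) = 0.684695.
Therefore gamma(1) = 0.6847 (to 4 decimal places).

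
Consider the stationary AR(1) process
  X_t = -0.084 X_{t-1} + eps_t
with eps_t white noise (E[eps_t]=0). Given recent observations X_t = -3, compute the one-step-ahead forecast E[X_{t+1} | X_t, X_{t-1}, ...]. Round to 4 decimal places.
E[X_{t+1} \mid \mathcal F_t] = 0.2520

For an AR(p) model X_t = c + sum_i phi_i X_{t-i} + eps_t, the
one-step-ahead conditional mean is
  E[X_{t+1} | X_t, ...] = c + sum_i phi_i X_{t+1-i}.
Substitute known values:
  E[X_{t+1} | ...] = (-0.084) * (-3)
                   = 0.2520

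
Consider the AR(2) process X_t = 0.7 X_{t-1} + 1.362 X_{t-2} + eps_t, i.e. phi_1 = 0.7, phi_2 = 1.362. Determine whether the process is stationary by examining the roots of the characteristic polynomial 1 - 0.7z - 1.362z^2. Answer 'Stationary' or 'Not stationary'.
\text{Not stationary}

The AR(p) characteristic polynomial is P(z) = 1 - 0.7z - 1.362z^2.
Stationarity requires all roots to lie outside the unit circle, i.e. |z| > 1 for every root.
Set 1 + (-0.7) z + (-1.362) z^2 = 0, i.e. a z^2 + b z + c = 0 with a = -1.362, b = -0.7, c = 1.
Discriminant D = b^2 - 4ac = (-0.7)^2 - 4*(-1.362)*1 = 0.49 - (-5.448) = 5.938.
D >= 0, so the roots are real: z = (-b +/- sqrt(D)) / (2a) = (0.7 +/- 2.436801) / (-2.724).
  z_1 = (0.7 + 2.436801) / (-2.724) = -1.1515,   |z_1| = 1.1515.
  z_2 = (0.7 - 2.436801) / (-2.724) = 0.6376,   |z_2| = 0.6376.
Moduli of all roots: 1.1515, 0.6376.
All moduli strictly greater than 1? No.
Verdict: Not stationary.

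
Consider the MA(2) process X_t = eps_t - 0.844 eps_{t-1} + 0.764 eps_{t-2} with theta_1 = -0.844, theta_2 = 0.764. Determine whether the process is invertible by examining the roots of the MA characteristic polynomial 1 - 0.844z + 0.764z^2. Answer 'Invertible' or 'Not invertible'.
\text{Invertible}

The MA(q) characteristic polynomial is P(z) = 1 - 0.844z + 0.764z^2.
Invertibility requires all roots to lie outside the unit circle, i.e. |z| > 1 for every root.
Set 1 + (-0.844) z + (0.764) z^2 = 0, i.e. a z^2 + b z + c = 0 with a = 0.764, b = -0.844, c = 1.
Discriminant D = b^2 - 4ac = (-0.844)^2 - 4*(0.764)*1 = 0.712336 - (3.056) = -2.343664.
D < 0, so the roots are the complex-conjugate pair z = (-b +/- i sqrt(-D)) / (2a) = 0.5524 +/- 1.0019i.
For a conjugate pair |z|^2 = z * conj(z) = (product of roots) = c/a = 1/(0.764) = 1.308901, so |z| = sqrt(1.308901) = 1.1441 for both roots.
Moduli of all roots: 1.1441, 1.1441.
All moduli strictly greater than 1? Yes.
Verdict: Invertible.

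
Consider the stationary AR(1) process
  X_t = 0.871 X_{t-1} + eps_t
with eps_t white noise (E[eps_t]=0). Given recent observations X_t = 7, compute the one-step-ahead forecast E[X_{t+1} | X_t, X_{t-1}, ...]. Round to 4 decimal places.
E[X_{t+1} \mid \mathcal F_t] = 6.0970

For an AR(p) model X_t = c + sum_i phi_i X_{t-i} + eps_t, the
one-step-ahead conditional mean is
  E[X_{t+1} | X_t, ...] = c + sum_i phi_i X_{t+1-i}.
Substitute known values:
  E[X_{t+1} | ...] = (0.871) * (7)
                   = 6.0970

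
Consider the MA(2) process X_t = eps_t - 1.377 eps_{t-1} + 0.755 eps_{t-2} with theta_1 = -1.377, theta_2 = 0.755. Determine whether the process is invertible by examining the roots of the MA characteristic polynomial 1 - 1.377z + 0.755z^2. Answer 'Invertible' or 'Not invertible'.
\text{Invertible}

The MA(q) characteristic polynomial is P(z) = 1 - 1.377z + 0.755z^2.
Invertibility requires all roots to lie outside the unit circle, i.e. |z| > 1 for every root.
Set 1 + (-1.377) z + (0.755) z^2 = 0, i.e. a z^2 + b z + c = 0 with a = 0.755, b = -1.377, c = 1.
Discriminant D = b^2 - 4ac = (-1.377)^2 - 4*(0.755)*1 = 1.896129 - (3.02) = -1.123871.
D < 0, so the roots are the complex-conjugate pair z = (-b +/- i sqrt(-D)) / (2a) = 0.9119 +/- 0.7021i.
For a conjugate pair |z|^2 = z * conj(z) = (product of roots) = c/a = 1/(0.755) = 1.324503, so |z| = sqrt(1.324503) = 1.1509 for both roots.
Moduli of all roots: 1.1509, 1.1509.
All moduli strictly greater than 1? Yes.
Verdict: Invertible.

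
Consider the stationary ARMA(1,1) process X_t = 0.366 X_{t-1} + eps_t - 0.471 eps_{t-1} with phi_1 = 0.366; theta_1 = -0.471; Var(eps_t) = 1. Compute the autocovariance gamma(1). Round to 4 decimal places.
\gamma(1) = -0.1003

Multiply the model equation by X_{t-k} and take expectations. With theta_0 = psi_0 = 1 and psi_j the MA(infinity) weights, this gives
  gamma(k) - sum_i phi_i gamma(k-i) = c_k,
  c_k = sigma^2 * sum_{j=k..q} theta_j psi_{j-k}   (c_k = 0 for k > q),
using gamma(-m) = gamma(m).
psi-weights needed (psi_j = theta_j + sum_i phi_i psi_{j-i}):
  psi_1 = theta_1 + phi_1 = -0.471 + (0.366) = -0.105
Right-hand sides:
  c_0 = sigma^2 (1 + theta_1 psi_1) = 1 * (1 + (-0.471)(-0.105)) = 1 * 1.049455 = 1.049455
  c_1 = sigma^2 theta_1 = 1 * (-0.471) = -0.471
  c_2 = 0
Equations for k = 0 and k = 1 (AR order 1):
  gamma(0) = phi_1 gamma(1) + c_0
  gamma(1) = phi_1 gamma(0) + c_1
Substituting the second into the first: gamma(0) (1 - phi_1^2) = c_0 + phi_1 c_1, so
  gamma(0) = (c_0 + phi_1 c_1) / (1 - phi_1^2) = (1.049455 + (0.366)(-0.471)) / (1 - (0.366)^2) = 0.877069 / 0.866044 = 1.01273.
  gamma(1) = phi_1 gamma(0) + c_1 = (0.366)(1.01273) + (-0.471) = -0.100341.
Therefore gamma(1) = -0.1003 (to 4 decimal places).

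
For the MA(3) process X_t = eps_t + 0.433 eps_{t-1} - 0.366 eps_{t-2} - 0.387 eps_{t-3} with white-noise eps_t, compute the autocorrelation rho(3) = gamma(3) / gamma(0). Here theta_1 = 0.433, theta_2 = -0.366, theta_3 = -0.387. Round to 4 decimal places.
\rho(3) = -0.2630

For an MA(q) process with theta_0 = 1, the autocovariance is
  gamma(k) = sigma^2 * sum_{i=0..q-k} theta_i * theta_{i+k},
and rho(k) = gamma(k) / gamma(0). Sigma^2 cancels.
  numerator   = (1)*(-0.387) = -0.387.
  denominator = (1)^2 + (0.433)^2 + (-0.366)^2 + (-0.387)^2 = 1.471214.
  rho(3) = -0.387 / 1.471214 = -0.2630.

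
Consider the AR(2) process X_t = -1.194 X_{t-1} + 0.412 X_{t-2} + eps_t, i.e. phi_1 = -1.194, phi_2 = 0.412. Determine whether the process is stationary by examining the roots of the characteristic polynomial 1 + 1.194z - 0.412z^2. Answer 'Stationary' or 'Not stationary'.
\text{Not stationary}

The AR(p) characteristic polynomial is P(z) = 1 + 1.194z - 0.412z^2.
Stationarity requires all roots to lie outside the unit circle, i.e. |z| > 1 for every root.
Set 1 + (1.194) z + (-0.412) z^2 = 0, i.e. a z^2 + b z + c = 0 with a = -0.412, b = 1.194, c = 1.
Discriminant D = b^2 - 4ac = (1.194)^2 - 4*(-0.412)*1 = 1.425636 - (-1.648) = 3.073636.
D >= 0, so the roots are real: z = (-b +/- sqrt(D)) / (2a) = (-1.194 +/- 1.753179) / (-0.824).
  z_1 = (-1.194 + 1.753179) / (-0.824) = -0.6786,   |z_1| = 0.6786.
  z_2 = (-1.194 - 1.753179) / (-0.824) = 3.5767,   |z_2| = 3.5767.
Moduli of all roots: 0.6786, 3.5767.
All moduli strictly greater than 1? No.
Verdict: Not stationary.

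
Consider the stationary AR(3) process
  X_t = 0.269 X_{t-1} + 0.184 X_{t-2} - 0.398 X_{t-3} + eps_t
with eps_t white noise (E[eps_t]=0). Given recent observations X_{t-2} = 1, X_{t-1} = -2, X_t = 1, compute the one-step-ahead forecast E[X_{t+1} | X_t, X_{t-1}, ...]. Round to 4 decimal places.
E[X_{t+1} \mid \mathcal F_t] = -0.4970

For an AR(p) model X_t = c + sum_i phi_i X_{t-i} + eps_t, the
one-step-ahead conditional mean is
  E[X_{t+1} | X_t, ...] = c + sum_i phi_i X_{t+1-i}.
Substitute known values:
  E[X_{t+1} | ...] = (0.269) * (1) + (0.184) * (-2) + (-0.398) * (1)
                   = -0.4970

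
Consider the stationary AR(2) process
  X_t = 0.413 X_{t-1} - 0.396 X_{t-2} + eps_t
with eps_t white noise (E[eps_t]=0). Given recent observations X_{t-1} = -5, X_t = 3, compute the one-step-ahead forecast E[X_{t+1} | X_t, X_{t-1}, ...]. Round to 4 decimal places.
E[X_{t+1} \mid \mathcal F_t] = 3.2190

For an AR(p) model X_t = c + sum_i phi_i X_{t-i} + eps_t, the
one-step-ahead conditional mean is
  E[X_{t+1} | X_t, ...] = c + sum_i phi_i X_{t+1-i}.
Substitute known values:
  E[X_{t+1} | ...] = (0.413) * (3) + (-0.396) * (-5)
                   = 3.2190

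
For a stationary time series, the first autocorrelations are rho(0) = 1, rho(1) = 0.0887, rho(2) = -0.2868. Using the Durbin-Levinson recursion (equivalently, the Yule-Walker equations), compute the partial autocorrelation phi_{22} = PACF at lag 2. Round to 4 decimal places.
\phi_{22} = -0.2970

The PACF at lag k is phi_{kk}, the last component of the solution
to the Yule-Walker system G_k phi = r_k where
  (G_k)_{ij} = rho(|i - j|), (r_k)_i = rho(i), i,j = 1..k.
Equivalently, Durbin-Levinson gives phi_{kk} iteratively:
  phi_{11} = rho(1)
  phi_{kk} = [rho(k) - sum_{j=1..k-1} phi_{k-1,j} rho(k-j)]
            / [1 - sum_{j=1..k-1} phi_{k-1,j} rho(j)],
  phi_{k,j} = phi_{k-1,j} - phi_{kk} phi_{k-1,k-j},  j = 1..k-1.
Step k = 1:
  phi_11 = rho(1) = 0.0887.
Step k = 2:
  phi_22 = [rho(2) - phi_11 rho(1)] / [1 - phi_11 rho(1)] = [-0.2868 - (0.0887)(0.0887)] / [1 - (0.0887)(0.0887)]
         = -0.29466769 / 0.99213231 = -0.297.
Therefore phi_{22} = -0.2970.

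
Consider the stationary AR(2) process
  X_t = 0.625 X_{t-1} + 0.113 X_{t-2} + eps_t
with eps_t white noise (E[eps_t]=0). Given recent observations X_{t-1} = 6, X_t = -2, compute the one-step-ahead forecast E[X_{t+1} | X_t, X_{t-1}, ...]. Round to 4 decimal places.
E[X_{t+1} \mid \mathcal F_t] = -0.5720

For an AR(p) model X_t = c + sum_i phi_i X_{t-i} + eps_t, the
one-step-ahead conditional mean is
  E[X_{t+1} | X_t, ...] = c + sum_i phi_i X_{t+1-i}.
Substitute known values:
  E[X_{t+1} | ...] = (0.625) * (-2) + (0.113) * (6)
                   = -0.5720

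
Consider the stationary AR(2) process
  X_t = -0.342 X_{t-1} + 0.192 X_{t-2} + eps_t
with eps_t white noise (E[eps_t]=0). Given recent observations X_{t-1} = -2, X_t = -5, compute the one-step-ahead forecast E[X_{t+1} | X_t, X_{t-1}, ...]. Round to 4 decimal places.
E[X_{t+1} \mid \mathcal F_t] = 1.3260

For an AR(p) model X_t = c + sum_i phi_i X_{t-i} + eps_t, the
one-step-ahead conditional mean is
  E[X_{t+1} | X_t, ...] = c + sum_i phi_i X_{t+1-i}.
Substitute known values:
  E[X_{t+1} | ...] = (-0.342) * (-5) + (0.192) * (-2)
                   = 1.3260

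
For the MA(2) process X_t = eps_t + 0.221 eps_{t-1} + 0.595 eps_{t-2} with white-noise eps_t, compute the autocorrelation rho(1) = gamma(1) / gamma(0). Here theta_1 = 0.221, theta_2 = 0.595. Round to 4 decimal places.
\rho(1) = 0.2513

For an MA(q) process with theta_0 = 1, the autocovariance is
  gamma(k) = sigma^2 * sum_{i=0..q-k} theta_i * theta_{i+k},
and rho(k) = gamma(k) / gamma(0). Sigma^2 cancels.
  numerator   = (1)*(0.221) + (0.221)*(0.595) = 0.352495.
  denominator = (1)^2 + (0.221)^2 + (0.595)^2 = 1.402866.
  rho(1) = 0.352495 / 1.402866 = 0.2513.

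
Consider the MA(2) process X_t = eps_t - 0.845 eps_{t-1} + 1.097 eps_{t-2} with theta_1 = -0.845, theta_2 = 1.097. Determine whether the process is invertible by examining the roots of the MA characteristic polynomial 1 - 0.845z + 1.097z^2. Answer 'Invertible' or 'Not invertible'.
\text{Not invertible}

The MA(q) characteristic polynomial is P(z) = 1 - 0.845z + 1.097z^2.
Invertibility requires all roots to lie outside the unit circle, i.e. |z| > 1 for every root.
Set 1 + (-0.845) z + (1.097) z^2 = 0, i.e. a z^2 + b z + c = 0 with a = 1.097, b = -0.845, c = 1.
Discriminant D = b^2 - 4ac = (-0.845)^2 - 4*(1.097)*1 = 0.714025 - (4.388) = -3.673975.
D < 0, so the roots are the complex-conjugate pair z = (-b +/- i sqrt(-D)) / (2a) = 0.3851 +/- 0.8736i.
For a conjugate pair |z|^2 = z * conj(z) = (product of roots) = c/a = 1/(1.097) = 0.911577, so |z| = sqrt(0.911577) = 0.9548 for both roots.
Moduli of all roots: 0.9548, 0.9548.
All moduli strictly greater than 1? No.
Verdict: Not invertible.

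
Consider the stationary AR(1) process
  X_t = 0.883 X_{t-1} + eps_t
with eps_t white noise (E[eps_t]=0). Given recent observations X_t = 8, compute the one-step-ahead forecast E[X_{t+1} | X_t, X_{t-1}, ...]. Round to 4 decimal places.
E[X_{t+1} \mid \mathcal F_t] = 7.0640

For an AR(p) model X_t = c + sum_i phi_i X_{t-i} + eps_t, the
one-step-ahead conditional mean is
  E[X_{t+1} | X_t, ...] = c + sum_i phi_i X_{t+1-i}.
Substitute known values:
  E[X_{t+1} | ...] = (0.883) * (8)
                   = 7.0640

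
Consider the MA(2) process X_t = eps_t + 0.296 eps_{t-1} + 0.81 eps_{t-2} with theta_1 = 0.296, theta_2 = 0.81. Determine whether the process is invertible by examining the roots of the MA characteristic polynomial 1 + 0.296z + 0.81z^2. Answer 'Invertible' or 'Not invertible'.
\text{Invertible}

The MA(q) characteristic polynomial is P(z) = 1 + 0.296z + 0.81z^2.
Invertibility requires all roots to lie outside the unit circle, i.e. |z| > 1 for every root.
Set 1 + (0.296) z + (0.81) z^2 = 0, i.e. a z^2 + b z + c = 0 with a = 0.81, b = 0.296, c = 1.
Discriminant D = b^2 - 4ac = (0.296)^2 - 4*(0.81)*1 = 0.087616 - (3.24) = -3.152384.
D < 0, so the roots are the complex-conjugate pair z = (-b +/- i sqrt(-D)) / (2a) = -0.1827 +/- 1.096i.
For a conjugate pair |z|^2 = z * conj(z) = (product of roots) = c/a = 1/(0.81) = 1.234568, so |z| = sqrt(1.234568) = 1.1111 for both roots.
Moduli of all roots: 1.1111, 1.1111.
All moduli strictly greater than 1? Yes.
Verdict: Invertible.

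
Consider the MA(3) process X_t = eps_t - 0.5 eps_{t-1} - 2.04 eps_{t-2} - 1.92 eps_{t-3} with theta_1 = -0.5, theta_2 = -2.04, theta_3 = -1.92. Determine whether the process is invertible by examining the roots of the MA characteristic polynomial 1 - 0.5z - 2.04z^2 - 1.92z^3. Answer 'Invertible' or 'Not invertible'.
\text{Not invertible}

The MA(q) characteristic polynomial is P(z) = 1 - 0.5z - 2.04z^2 - 1.92z^3.
Invertibility requires all roots to lie outside the unit circle, i.e. |z| > 1 for every root.
Degree 3: look for a simple real root z0 first, then factor out (1 - z/z0) and solve the remaining quadratic.
Testing z0 = 0.5: P(0.5) = 1 + (-0.5)(0.5) + (-2.04)(0.5)^2 + (-1.92)(0.5)^3
  = 1 + (-0.25) + (-0.51) + (-0.24) = 0.  So z_0 = 0.5 is a root, |z_0| = 0.5.
Divide out the factor (1 - 2 z) = (1 - z/z0) (since 1/z0 = 2):
  P(z) = (1 - 2 z)(1 + (1.5) z + (0.96) z^2)
  [check: z-coef 1.5 - (2) = -0.5; z^2-coef 0.96 - (2)(1.5) = -2.04; z^3-coef -(2)(0.96) = -1.92.]
Remaining roots from the quadratic factor 1 + (1.5) z + (0.96) z^2:
  Set 1 + (1.5) z + (0.96) z^2 = 0, i.e. a z^2 + b z + c = 0 with a = 0.96, b = 1.5, c = 1.
  Discriminant D = b^2 - 4ac = (1.5)^2 - 4*(0.96)*1 = 2.25 - (3.84) = -1.59.
  D < 0, so the roots are the complex-conjugate pair z = (-b +/- i sqrt(-D)) / (2a) = -0.7812 +/- 0.6567i.
  For a conjugate pair |z|^2 = z * conj(z) = (product of roots) = c/a = 1/(0.96) = 1.041667, so |z| = sqrt(1.041667) = 1.0206 for both roots.
Moduli of all roots: 0.5000, 1.0206, 1.0206.
All moduli strictly greater than 1? No.
Verdict: Not invertible.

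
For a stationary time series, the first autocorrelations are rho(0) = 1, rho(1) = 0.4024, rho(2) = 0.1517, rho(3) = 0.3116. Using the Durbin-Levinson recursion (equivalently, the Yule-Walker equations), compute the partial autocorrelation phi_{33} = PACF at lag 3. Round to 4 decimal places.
\phi_{33} = 0.3040

The PACF at lag k is phi_{kk}, the last component of the solution
to the Yule-Walker system G_k phi = r_k where
  (G_k)_{ij} = rho(|i - j|), (r_k)_i = rho(i), i,j = 1..k.
Equivalently, Durbin-Levinson gives phi_{kk} iteratively:
  phi_{11} = rho(1)
  phi_{kk} = [rho(k) - sum_{j=1..k-1} phi_{k-1,j} rho(k-j)]
            / [1 - sum_{j=1..k-1} phi_{k-1,j} rho(j)],
  phi_{k,j} = phi_{k-1,j} - phi_{kk} phi_{k-1,k-j},  j = 1..k-1.
Step k = 1:
  phi_11 = rho(1) = 0.4024.
Step k = 2:
  phi_22 = [rho(2) - phi_11 rho(1)] / [1 - phi_11 rho(1)] = [0.1517 - (0.4024)(0.4024)] / [1 - (0.4024)(0.4024)]
         = -0.01022576 / 0.83807424 = -0.012201.
  Update: phi_21 = phi_11 - phi_22 phi_11 = 0.4024 - (-0.012201)(0.4024) = 0.40731.
Step k = 3:
  phi_33 = [rho(3) - phi_21 rho(2) - phi_22 rho(1)] / [1 - phi_21 rho(1) - phi_22 rho(2)]
    numerator   = 0.3116 - (0.40731)(0.1517) - (-0.012201)(0.4024) = 0.25472097
    denominator = 1 - (0.40731)(0.4024) - (-0.012201)(0.1517) = 0.83794947
  phi_33 = 0.25472097 / 0.83794947 = 0.304.
Therefore phi_{33} = 0.3040.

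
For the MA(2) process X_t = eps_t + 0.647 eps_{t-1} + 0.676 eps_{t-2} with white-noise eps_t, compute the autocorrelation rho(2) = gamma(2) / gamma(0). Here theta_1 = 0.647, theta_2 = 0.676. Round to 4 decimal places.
\rho(2) = 0.3604

For an MA(q) process with theta_0 = 1, the autocovariance is
  gamma(k) = sigma^2 * sum_{i=0..q-k} theta_i * theta_{i+k},
and rho(k) = gamma(k) / gamma(0). Sigma^2 cancels.
  numerator   = (1)*(0.676) = 0.676.
  denominator = (1)^2 + (0.647)^2 + (0.676)^2 = 1.875585.
  rho(2) = 0.676 / 1.875585 = 0.3604.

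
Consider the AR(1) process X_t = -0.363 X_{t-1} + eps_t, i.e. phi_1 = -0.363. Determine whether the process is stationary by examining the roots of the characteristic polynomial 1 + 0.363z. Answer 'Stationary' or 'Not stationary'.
\text{Stationary}

The AR(p) characteristic polynomial is P(z) = 1 + 0.363z.
Stationarity requires all roots to lie outside the unit circle, i.e. |z| > 1 for every root.
This is linear in z: 1 + (0.363) z = 0  =>  z = -1/(0.363) = -2.754821,  |z| = 2.754821.
Moduli of all roots: 2.7548.
All moduli strictly greater than 1? Yes.
Verdict: Stationary.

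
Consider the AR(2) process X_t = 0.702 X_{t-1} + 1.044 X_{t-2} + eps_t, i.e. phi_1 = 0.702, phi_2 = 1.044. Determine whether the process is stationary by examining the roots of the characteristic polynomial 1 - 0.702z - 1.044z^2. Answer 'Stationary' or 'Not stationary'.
\text{Not stationary}

The AR(p) characteristic polynomial is P(z) = 1 - 0.702z - 1.044z^2.
Stationarity requires all roots to lie outside the unit circle, i.e. |z| > 1 for every root.
Set 1 + (-0.702) z + (-1.044) z^2 = 0, i.e. a z^2 + b z + c = 0 with a = -1.044, b = -0.702, c = 1.
Discriminant D = b^2 - 4ac = (-0.702)^2 - 4*(-1.044)*1 = 0.492804 - (-4.176) = 4.668804.
D >= 0, so the roots are real: z = (-b +/- sqrt(D)) / (2a) = (0.702 +/- 2.160742) / (-2.088).
  z_1 = (0.702 + 2.160742) / (-2.088) = -1.371,   |z_1| = 1.371.
  z_2 = (0.702 - 2.160742) / (-2.088) = 0.6986,   |z_2| = 0.6986.
Moduli of all roots: 1.3710, 0.6986.
All moduli strictly greater than 1? No.
Verdict: Not stationary.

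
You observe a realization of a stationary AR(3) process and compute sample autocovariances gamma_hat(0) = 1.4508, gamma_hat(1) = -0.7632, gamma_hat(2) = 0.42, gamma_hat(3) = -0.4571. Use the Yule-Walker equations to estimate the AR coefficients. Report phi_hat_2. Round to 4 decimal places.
\hat\phi_{2} = -0.0940

The Yule-Walker equations for an AR(p) process read, in matrix form,
  Gamma_p phi = r_p,   with   (Gamma_p)_{ij} = gamma(|i - j|),
                       (r_p)_i = gamma(i),   i,j = 1..p.
Substitute the sample gammas (Toeplitz matrix and right-hand side of size 3):
  Gamma_p = [[1.4508, -0.7632, 0.42], [-0.7632, 1.4508, -0.7632], [0.42, -0.7632, 1.4508]]
  r_p     = [-0.7632, 0.42, -0.4571]
Written out (R1..R3):
  (R1) 1.4508 phi_1 - 0.7632 phi_2 + 0.42 phi_3 = -0.7632
  (R2) -0.7632 phi_1 + 1.4508 phi_2 - 0.7632 phi_3 = 0.42
  (R3) 0.42 phi_1 - 0.7632 phi_2 + 1.4508 phi_3 = -0.4571
Gaussian elimination:
  R2 <- R2 - (-0.7632/1.4508) R1 = R2 - (-0.526055) R1:  1.049315 phi_2 - 0.542257 phi_3 = 0.018515
  R3 <- R3 - (0.42/1.4508) R1 = R3 - (0.289495) R1:  -0.542257 phi_2 + 1.329212 phi_3 = -0.236157
  R3 <- R3 - (-0.542257/1.049315) R2 = R3 - (-0.516772) R2:  1.048988 phi_3 = -0.226589
Back-substitution:
  phi_hat_3 = -0.226589 / 1.048988 = -0.216007
  phi_hat_2 = (0.018515 - (-0.542257)(-0.216007)) / 1.049315 = -0.093982
  phi_hat_1 = (-0.7632 - (-0.7632)(-0.093982) - (0.42)(-0.216007)) / 1.4508 = -0.512961
So phi_hat = [-0.5130, -0.0940, -0.2160].
Therefore phi_hat_2 = -0.0940.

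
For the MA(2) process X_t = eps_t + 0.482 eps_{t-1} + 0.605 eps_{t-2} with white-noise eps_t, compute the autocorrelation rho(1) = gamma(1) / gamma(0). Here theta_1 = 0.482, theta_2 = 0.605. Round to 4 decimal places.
\rho(1) = 0.4840

For an MA(q) process with theta_0 = 1, the autocovariance is
  gamma(k) = sigma^2 * sum_{i=0..q-k} theta_i * theta_{i+k},
and rho(k) = gamma(k) / gamma(0). Sigma^2 cancels.
  numerator   = (1)*(0.482) + (0.482)*(0.605) = 0.77361.
  denominator = (1)^2 + (0.482)^2 + (0.605)^2 = 1.598349.
  rho(1) = 0.77361 / 1.598349 = 0.4840.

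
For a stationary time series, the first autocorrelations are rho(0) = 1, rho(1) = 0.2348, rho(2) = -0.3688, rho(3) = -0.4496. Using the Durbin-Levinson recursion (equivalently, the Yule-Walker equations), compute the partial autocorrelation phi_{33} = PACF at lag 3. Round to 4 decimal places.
\phi_{33} = -0.2899

The PACF at lag k is phi_{kk}, the last component of the solution
to the Yule-Walker system G_k phi = r_k where
  (G_k)_{ij} = rho(|i - j|), (r_k)_i = rho(i), i,j = 1..k.
Equivalently, Durbin-Levinson gives phi_{kk} iteratively:
  phi_{11} = rho(1)
  phi_{kk} = [rho(k) - sum_{j=1..k-1} phi_{k-1,j} rho(k-j)]
            / [1 - sum_{j=1..k-1} phi_{k-1,j} rho(j)],
  phi_{k,j} = phi_{k-1,j} - phi_{kk} phi_{k-1,k-j},  j = 1..k-1.
Step k = 1:
  phi_11 = rho(1) = 0.2348.
Step k = 2:
  phi_22 = [rho(2) - phi_11 rho(1)] / [1 - phi_11 rho(1)] = [-0.3688 - (0.2348)(0.2348)] / [1 - (0.2348)(0.2348)]
         = -0.42393104 / 0.94486896 = -0.448666.
  Update: phi_21 = phi_11 - phi_22 phi_11 = 0.2348 - (-0.448666)(0.2348) = 0.340147.
Step k = 3:
  phi_33 = [rho(3) - phi_21 rho(2) - phi_22 rho(1)] / [1 - phi_21 rho(1) - phi_22 rho(2)]
    numerator   = -0.4496 - (0.340147)(-0.3688) - (-0.448666)(0.2348) = -0.21880693
    denominator = 1 - (0.340147)(0.2348) - (-0.448666)(-0.3688) = 0.75466531
  phi_33 = -0.21880693 / 0.75466531 = -0.2899.
Therefore phi_{33} = -0.2899.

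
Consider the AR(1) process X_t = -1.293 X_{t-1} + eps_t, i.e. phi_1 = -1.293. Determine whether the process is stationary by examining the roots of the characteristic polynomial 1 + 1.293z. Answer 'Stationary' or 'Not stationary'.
\text{Not stationary}

The AR(p) characteristic polynomial is P(z) = 1 + 1.293z.
Stationarity requires all roots to lie outside the unit circle, i.e. |z| > 1 for every root.
This is linear in z: 1 + (1.293) z = 0  =>  z = -1/(1.293) = -0.773395,  |z| = 0.773395.
Moduli of all roots: 0.7734.
All moduli strictly greater than 1? No.
Verdict: Not stationary.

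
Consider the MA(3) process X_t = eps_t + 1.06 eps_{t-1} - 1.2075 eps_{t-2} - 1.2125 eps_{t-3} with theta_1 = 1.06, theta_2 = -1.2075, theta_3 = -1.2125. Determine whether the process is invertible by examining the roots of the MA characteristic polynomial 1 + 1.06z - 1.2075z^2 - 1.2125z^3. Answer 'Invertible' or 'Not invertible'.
\text{Not invertible}

The MA(q) characteristic polynomial is P(z) = 1 + 1.06z - 1.2075z^2 - 1.2125z^3.
Invertibility requires all roots to lie outside the unit circle, i.e. |z| > 1 for every root.
Degree 3: look for a simple real root z0 first, then factor out (1 - z/z0) and solve the remaining quadratic.
Testing z0 = -0.8: P(-0.8) = 1 + (1.06)(-0.8) + (-1.2075)(-0.8)^2 + (-1.2125)(-0.8)^3
  = 1 + (-0.848) + (-0.7728) + (0.6208) = 0.  So z_0 = -0.8 is a root, |z_0| = 0.8.
Divide out the factor (1 + 1.25 z) = (1 - z/z0) (since 1/z0 = -1.25):
  P(z) = (1 + 1.25 z)(1 + (-0.19) z + (-0.97) z^2)
  [check: z-coef -0.19 - (-1.25) = 1.06; z^2-coef -0.97 - (-1.25)(-0.19) = -1.2075; z^3-coef -(-1.25)(-0.97) = -1.2125.]
Remaining roots from the quadratic factor 1 + (-0.19) z + (-0.97) z^2:
  Set 1 + (-0.19) z + (-0.97) z^2 = 0, i.e. a z^2 + b z + c = 0 with a = -0.97, b = -0.19, c = 1.
  Discriminant D = b^2 - 4ac = (-0.19)^2 - 4*(-0.97)*1 = 0.0361 - (-3.88) = 3.9161.
  D >= 0, so the roots are real: z = (-b +/- sqrt(D)) / (2a) = (0.19 +/- 1.978914) / (-1.94).
    z_1 = (0.19 + 1.978914) / (-1.94) = -1.118,   |z_1| = 1.118.
    z_2 = (0.19 - 1.978914) / (-1.94) = 0.9221,   |z_2| = 0.9221.
Moduli of all roots: 0.8000, 1.1180, 0.9221.
All moduli strictly greater than 1? No.
Verdict: Not invertible.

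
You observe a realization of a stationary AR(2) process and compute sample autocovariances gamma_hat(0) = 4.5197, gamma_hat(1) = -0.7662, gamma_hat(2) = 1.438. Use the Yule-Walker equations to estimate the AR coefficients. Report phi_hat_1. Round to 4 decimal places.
\hat\phi_{1} = -0.1190

The Yule-Walker equations for an AR(p) process read, in matrix form,
  Gamma_p phi = r_p,   with   (Gamma_p)_{ij} = gamma(|i - j|),
                       (r_p)_i = gamma(i),   i,j = 1..p.
Substitute the sample gammas (Toeplitz matrix and right-hand side of size 2):
  Gamma_p = [[4.5197, -0.7662], [-0.7662, 4.5197]]
  r_p     = [-0.7662, 1.438]
Written out:
  4.5197 phi_1 - 0.7662 phi_2 = -0.7662
  -0.7662 phi_1 + 4.5197 phi_2 = 1.438
Solve by Cramer's rule:
  det = gamma(0)^2 - gamma(1)^2 = (4.5197)^2 - (-0.7662)^2 = 20.42768809 - 0.58706244 = 19.84062565
  phi_hat_1 = [gamma(1) gamma(0) - gamma(1) gamma(2)] / det = [(-0.7662)(4.5197) - (-0.7662)(1.438)] / 19.84062565 = -2.36119854 / 19.84062565 = -0.119
  phi_hat_2 = [gamma(0) gamma(2) - gamma(1)^2] / det = [(4.5197)(1.438) - (-0.7662)^2] / 19.84062565 = 5.91226616 / 19.84062565 = 0.298
So phi_hat = [-0.1190, 0.2980].
Therefore phi_hat_1 = -0.1190.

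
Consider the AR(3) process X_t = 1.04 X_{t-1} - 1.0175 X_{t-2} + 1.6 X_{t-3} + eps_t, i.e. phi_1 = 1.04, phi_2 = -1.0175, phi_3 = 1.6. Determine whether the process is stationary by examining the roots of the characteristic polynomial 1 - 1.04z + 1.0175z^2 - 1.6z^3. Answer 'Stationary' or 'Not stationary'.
\text{Not stationary}

The AR(p) characteristic polynomial is P(z) = 1 - 1.04z + 1.0175z^2 - 1.6z^3.
Stationarity requires all roots to lie outside the unit circle, i.e. |z| > 1 for every root.
Degree 3: look for a simple real root z0 first, then factor out (1 - z/z0) and solve the remaining quadratic.
Testing z0 = 0.8: P(0.8) = 1 + (-1.04)(0.8) + (1.0175)(0.8)^2 + (-1.6)(0.8)^3
  = 1 + (-0.832) + (0.6512) + (-0.8192) = 0.  So z_0 = 0.8 is a root, |z_0| = 0.8.
Divide out the factor (1 - 1.25 z) = (1 - z/z0) (since 1/z0 = 1.25):
  P(z) = (1 - 1.25 z)(1 + (0.21) z + (1.28) z^2)
  [check: z-coef 0.21 - (1.25) = -1.04; z^2-coef 1.28 - (1.25)(0.21) = 1.0175; z^3-coef -(1.25)(1.28) = -1.6.]
Remaining roots from the quadratic factor 1 + (0.21) z + (1.28) z^2:
  Set 1 + (0.21) z + (1.28) z^2 = 0, i.e. a z^2 + b z + c = 0 with a = 1.28, b = 0.21, c = 1.
  Discriminant D = b^2 - 4ac = (0.21)^2 - 4*(1.28)*1 = 0.0441 - (5.12) = -5.0759.
  D < 0, so the roots are the complex-conjugate pair z = (-b +/- i sqrt(-D)) / (2a) = -0.082 +/- 0.8801i.
  For a conjugate pair |z|^2 = z * conj(z) = (product of roots) = c/a = 1/(1.28) = 0.78125, so |z| = sqrt(0.78125) = 0.8839 for both roots.
Moduli of all roots: 0.8000, 0.8839, 0.8839.
All moduli strictly greater than 1? No.
Verdict: Not stationary.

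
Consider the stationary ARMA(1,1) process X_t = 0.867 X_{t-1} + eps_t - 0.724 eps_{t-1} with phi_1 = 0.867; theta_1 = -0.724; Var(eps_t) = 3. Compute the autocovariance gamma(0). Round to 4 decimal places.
\gamma(0) = 3.2471

Multiply the model equation by X_{t-k} and take expectations. With theta_0 = psi_0 = 1 and psi_j the MA(infinity) weights, this gives
  gamma(k) - sum_i phi_i gamma(k-i) = c_k,
  c_k = sigma^2 * sum_{j=k..q} theta_j psi_{j-k}   (c_k = 0 for k > q),
using gamma(-m) = gamma(m).
psi-weights needed (psi_j = theta_j + sum_i phi_i psi_{j-i}):
  psi_1 = theta_1 + phi_1 = -0.724 + (0.867) = 0.143
Right-hand sides:
  c_0 = sigma^2 (1 + theta_1 psi_1) = 3 * (1 + (-0.724)(0.143)) = 3 * 0.896468 = 2.689404
  c_1 = sigma^2 theta_1 = 3 * (-0.724) = -2.172
  c_2 = 0
Equations for k = 0 and k = 1 (AR order 1):
  gamma(0) = phi_1 gamma(1) + c_0
  gamma(1) = phi_1 gamma(0) + c_1
Substituting the second into the first: gamma(0) (1 - phi_1^2) = c_0 + phi_1 c_1, so
  gamma(0) = (c_0 + phi_1 c_1) / (1 - phi_1^2) = (2.689404 + (0.867)(-2.172)) / (1 - (0.867)^2) = 0.80628 / 0.248311 = 3.247057.
Therefore gamma(0) = 3.2471 (to 4 decimal places).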